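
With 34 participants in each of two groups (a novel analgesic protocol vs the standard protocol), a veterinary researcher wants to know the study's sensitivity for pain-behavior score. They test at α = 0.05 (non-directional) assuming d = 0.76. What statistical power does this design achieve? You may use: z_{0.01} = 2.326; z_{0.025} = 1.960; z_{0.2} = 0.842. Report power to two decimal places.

power ≈ 0.88

For two equal groups, power = Φ(d·√(n/2) − z_{α/2}).
d·√(n/2) = 0.76 × √(34/2) = 0.76 × 4.123 = 3.134.
z_β = 3.134 − 1.960 = 1.174.
Power = Φ(1.174) = 0.880.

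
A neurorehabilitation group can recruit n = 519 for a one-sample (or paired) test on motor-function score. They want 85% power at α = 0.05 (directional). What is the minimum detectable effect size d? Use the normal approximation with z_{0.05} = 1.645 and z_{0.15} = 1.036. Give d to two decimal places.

d_min ≈ 0.12

For a single sample (or paired design) of n = 519: d_min = (z_{α} + z_β)/√n.
z-sum = 1.645 + 1.036 = 2.681.
d_min = 2.681 / √519 = 2.681 / 22.782 = 0.118.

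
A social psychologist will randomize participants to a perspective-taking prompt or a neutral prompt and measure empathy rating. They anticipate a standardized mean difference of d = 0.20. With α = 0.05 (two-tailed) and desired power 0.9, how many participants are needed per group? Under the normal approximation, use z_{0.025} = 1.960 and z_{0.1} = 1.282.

n = 526 per group

For two independent groups with equal n: n = 2·((z_{α/2} + z_β) / d)².
z_{α/2} + z_β = 1.960 + 1.282 = 3.242.
n = 2 × (3.242 / 0.20)² = 2 × 16.210² = 2 × 262.76 = 525.5.
Round up to the next whole participant.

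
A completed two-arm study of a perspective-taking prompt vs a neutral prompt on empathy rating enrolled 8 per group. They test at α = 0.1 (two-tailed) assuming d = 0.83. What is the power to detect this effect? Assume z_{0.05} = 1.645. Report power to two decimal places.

For two equal groups, power = Φ(d·√(n/2) − z_{α/2}).
d·√(n/2) = 0.83 × √(8/2) = 0.83 × 2.000 = 1.660.
z_β = 1.660 − 1.645 = 0.015.
Power = Φ(0.015) = 0.506.

power ≈ 0.51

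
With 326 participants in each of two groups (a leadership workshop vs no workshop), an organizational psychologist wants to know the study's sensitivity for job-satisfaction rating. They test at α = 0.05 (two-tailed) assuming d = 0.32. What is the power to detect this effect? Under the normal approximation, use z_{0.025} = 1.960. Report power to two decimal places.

For two equal groups, power = Φ(d·√(n/2) − z_{α/2}).
d·√(n/2) = 0.32 × √(326/2) = 0.32 × 12.767 = 4.085.
z_β = 4.085 − 1.960 = 2.125.
Power = Φ(2.125) = 0.983.

power ≈ 0.98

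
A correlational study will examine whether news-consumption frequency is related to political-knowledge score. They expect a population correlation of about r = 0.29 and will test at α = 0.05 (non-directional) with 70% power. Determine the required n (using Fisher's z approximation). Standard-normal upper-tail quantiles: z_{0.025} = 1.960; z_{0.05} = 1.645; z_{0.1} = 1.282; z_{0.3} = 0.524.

Fisher's z: C = ½·ln((1+r)/(1−r)) = ½·ln(1.8169) = 0.2986.
n = ((z_{α/2} + z_β)/C)² + 3.
(1.960 + 0.524) / 0.2986 = 2.484 / 0.2986 = 8.319.
n = 8.319² + 3 = 69.20 + 3 = 72.2.
Round up.

n = 73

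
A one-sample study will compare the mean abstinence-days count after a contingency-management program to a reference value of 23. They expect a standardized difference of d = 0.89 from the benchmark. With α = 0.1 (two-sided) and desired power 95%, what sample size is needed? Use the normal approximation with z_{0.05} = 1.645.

For a one-sample test: n = ((z_{α/2} + z_β) / d)².
z_{α/2} + z_β = 1.645 + 1.645 = 3.290.
n = (3.290 / 0.89)² = 3.697² = 13.67.
Round up.

n = 14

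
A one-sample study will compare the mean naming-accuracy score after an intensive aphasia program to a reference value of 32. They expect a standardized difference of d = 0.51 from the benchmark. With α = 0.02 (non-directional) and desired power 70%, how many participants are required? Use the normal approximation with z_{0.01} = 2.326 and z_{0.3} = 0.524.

For a one-sample test: n = ((z_{α/2} + z_β) / d)².
z_{α/2} + z_β = 2.326 + 0.524 = 2.850.
n = (2.850 / 0.51)² = 5.588² = 31.23.
Round up.

n = 32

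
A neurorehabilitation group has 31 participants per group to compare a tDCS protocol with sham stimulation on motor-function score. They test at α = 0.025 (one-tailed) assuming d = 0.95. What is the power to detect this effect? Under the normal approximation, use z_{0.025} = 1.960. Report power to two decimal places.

For two equal groups, power = Φ(d·√(n/2) − z_{α}).
d·√(n/2) = 0.95 × √(31/2) = 0.95 × 3.937 = 3.740.
z_β = 3.740 − 1.960 = 1.780.
Power = Φ(1.780) = 0.962.

power ≈ 0.96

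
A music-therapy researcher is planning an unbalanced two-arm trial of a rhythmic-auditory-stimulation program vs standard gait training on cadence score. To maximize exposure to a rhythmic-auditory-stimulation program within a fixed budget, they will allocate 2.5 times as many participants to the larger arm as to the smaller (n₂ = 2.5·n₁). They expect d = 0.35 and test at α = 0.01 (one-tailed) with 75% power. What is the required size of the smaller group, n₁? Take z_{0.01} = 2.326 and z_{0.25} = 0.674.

n₁ = 103

With allocation ratio k = n₂/n₁ = 2.5, Var(x̄₁−x̄₂) = σ²(1/n₁ + 1/(k·n₁)) = σ²·(k+1)/(k·n₁).
So n₁ = (1 + 1/k)·((z_{α} + z_β)/d)² = 1.400 × (3.000/0.35)².
n₁ = 1.400 × 73.47 = 102.9.
Round up: n₁ = 103, giving n₂ = ⌈2.5 × 103⌉ = ⌈257.5⌉ = 258.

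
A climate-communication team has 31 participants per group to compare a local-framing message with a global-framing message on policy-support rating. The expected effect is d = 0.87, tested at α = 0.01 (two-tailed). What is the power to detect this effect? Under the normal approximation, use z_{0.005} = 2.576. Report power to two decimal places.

For two equal groups, power = Φ(d·√(n/2) − z_{α/2}).
d·√(n/2) = 0.87 × √(31/2) = 0.87 × 3.937 = 3.425.
z_β = 3.425 − 2.576 = 0.849.
Power = Φ(0.849) = 0.802.

power ≈ 0.80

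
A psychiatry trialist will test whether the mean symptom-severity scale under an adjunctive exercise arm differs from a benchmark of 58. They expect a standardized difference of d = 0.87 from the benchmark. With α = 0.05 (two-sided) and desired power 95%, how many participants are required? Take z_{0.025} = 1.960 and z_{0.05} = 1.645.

For a one-sample test: n = ((z_{α/2} + z_β) / d)².
z_{α/2} + z_β = 1.960 + 1.645 = 3.605.
n = (3.605 / 0.87)² = 4.144² = 17.17.
Round up.

n = 18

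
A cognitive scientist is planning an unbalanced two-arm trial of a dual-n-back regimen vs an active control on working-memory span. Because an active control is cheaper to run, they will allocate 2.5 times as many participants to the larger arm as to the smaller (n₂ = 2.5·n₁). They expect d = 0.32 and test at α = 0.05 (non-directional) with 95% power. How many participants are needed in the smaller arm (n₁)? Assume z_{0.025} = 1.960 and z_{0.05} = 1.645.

With allocation ratio k = n₂/n₁ = 2.5, Var(x̄₁−x̄₂) = σ²(1/n₁ + 1/(k·n₁)) = σ²·(k+1)/(k·n₁).
So n₁ = (1 + 1/k)·((z_{α/2} + z_β)/d)² = 1.400 × (3.605/0.32)².
n₁ = 1.400 × 126.91 = 177.7.
Round up: n₁ = 178, giving n₂ = 2.5 × 178 = 445.

n₁ = 178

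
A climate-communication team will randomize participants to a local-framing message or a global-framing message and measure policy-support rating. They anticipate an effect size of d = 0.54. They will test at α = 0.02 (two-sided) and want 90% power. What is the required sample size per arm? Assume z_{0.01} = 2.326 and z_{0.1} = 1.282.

n = 90 per group

For two independent groups with equal n: n = 2·((z_{α/2} + z_β) / d)².
z_{α/2} + z_β = 2.326 + 1.282 = 3.608.
n = 2 × (3.608 / 0.54)² = 2 × 6.681² = 2 × 44.64 = 89.3.
Round up to the next whole participant.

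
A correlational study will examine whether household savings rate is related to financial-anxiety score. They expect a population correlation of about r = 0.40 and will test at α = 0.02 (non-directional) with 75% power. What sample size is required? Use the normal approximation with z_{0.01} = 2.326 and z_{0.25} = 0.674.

Fisher's z: C = ½·ln((1+r)/(1−r)) = ½·ln(2.3333) = 0.4236.
n = ((z_{α/2} + z_β)/C)² + 3.
(2.326 + 0.674) / 0.4236 = 3.000 / 0.4236 = 7.082.
n = 7.082² + 3 = 50.16 + 3 = 53.2.
Round up.

n = 54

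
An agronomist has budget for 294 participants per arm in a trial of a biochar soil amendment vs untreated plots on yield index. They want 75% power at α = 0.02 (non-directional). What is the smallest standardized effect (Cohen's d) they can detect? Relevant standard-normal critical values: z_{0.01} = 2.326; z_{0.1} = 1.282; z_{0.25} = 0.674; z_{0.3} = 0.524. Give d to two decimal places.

d_min ≈ 0.25

For two independent groups of n = 294 each: d_min = (z_{α/2} + z_β)·√(2/n).
z-sum = 2.326 + 0.674 = 3.000.
d_min = 3.000 × √(2/294) = 3.000 × 0.0825 = 0.247.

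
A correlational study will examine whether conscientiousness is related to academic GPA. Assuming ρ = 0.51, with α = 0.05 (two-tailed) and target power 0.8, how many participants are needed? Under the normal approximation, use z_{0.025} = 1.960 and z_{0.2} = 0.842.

n = 28

Fisher's z: C = ½·ln((1+r)/(1−r)) = ½·ln(3.0816) = 0.5627.
n = ((z_{α/2} + z_β)/C)² + 3.
(1.960 + 0.842) / 0.5627 = 2.802 / 0.5627 = 4.980.
n = 4.980² + 3 = 24.80 + 3 = 27.8.
Round up.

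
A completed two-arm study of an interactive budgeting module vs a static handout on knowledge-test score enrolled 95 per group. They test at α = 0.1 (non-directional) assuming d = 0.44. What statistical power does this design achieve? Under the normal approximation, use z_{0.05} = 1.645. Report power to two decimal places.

power ≈ 0.92

For two equal groups, power = Φ(d·√(n/2) − z_{α/2}).
d·√(n/2) = 0.44 × √(95/2) = 0.44 × 6.892 = 3.032.
z_β = 3.032 − 1.645 = 1.387.
Power = Φ(1.387) = 0.917.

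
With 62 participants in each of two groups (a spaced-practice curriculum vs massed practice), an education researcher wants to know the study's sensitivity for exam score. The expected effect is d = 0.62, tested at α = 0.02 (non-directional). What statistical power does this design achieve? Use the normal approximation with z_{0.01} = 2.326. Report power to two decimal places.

power ≈ 0.87

For two equal groups, power = Φ(d·√(n/2) − z_{α/2}).
d·√(n/2) = 0.62 × √(62/2) = 0.62 × 5.568 = 3.452.
z_β = 3.452 − 2.326 = 1.126.
Power = Φ(1.126) = 0.870.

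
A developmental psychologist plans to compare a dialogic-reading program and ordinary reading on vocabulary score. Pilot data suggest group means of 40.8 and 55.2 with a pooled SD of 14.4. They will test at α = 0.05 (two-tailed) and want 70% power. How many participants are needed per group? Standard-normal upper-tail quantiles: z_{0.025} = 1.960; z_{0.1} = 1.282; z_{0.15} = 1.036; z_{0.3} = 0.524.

n = 13 per group

Cohen's d = |M₁ − M₂| / SD_pooled = |40.8 − 55.2| / 14.4 = 14.4 / 14.4 = 1.000.
For two independent groups with equal n: n = 2·((z_{α/2} + z_β) / d)².
z_{α/2} + z_β = 1.960 + 0.524 = 2.484.
n = 2 × (2.484 / 1.000)² = 2 × 2.484² = 2 × 6.17 = 12.3.
Round up to the next whole participant.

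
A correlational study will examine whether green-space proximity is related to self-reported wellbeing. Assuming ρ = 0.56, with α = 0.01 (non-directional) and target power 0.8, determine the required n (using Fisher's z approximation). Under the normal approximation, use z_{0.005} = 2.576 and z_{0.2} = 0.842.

Fisher's z: C = ½·ln((1+r)/(1−r)) = ½·ln(3.5455) = 0.6328.
n = ((z_{α/2} + z_β)/C)² + 3.
(2.576 + 0.842) / 0.6328 = 3.418 / 0.6328 = 5.401.
n = 5.401² + 3 = 29.18 + 3 = 32.2.
Round up.

n = 33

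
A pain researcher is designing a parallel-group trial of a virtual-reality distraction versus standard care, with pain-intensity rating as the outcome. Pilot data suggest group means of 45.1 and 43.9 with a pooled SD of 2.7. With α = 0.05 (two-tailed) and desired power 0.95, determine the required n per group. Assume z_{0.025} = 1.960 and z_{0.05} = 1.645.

n = 132 per group

Cohen's d = |M₁ − M₂| / SD_pooled = |45.1 − 43.9| / 2.7 = 1.2 / 2.7 = 0.444.
For two independent groups with equal n: n = 2·((z_{α/2} + z_β) / d)².
z_{α/2} + z_β = 1.960 + 1.645 = 3.605.
n = 2 × (3.605 / 0.444)² = 2 × 8.119² = 2 × 65.92 = 131.8.
Round up to the next whole participant.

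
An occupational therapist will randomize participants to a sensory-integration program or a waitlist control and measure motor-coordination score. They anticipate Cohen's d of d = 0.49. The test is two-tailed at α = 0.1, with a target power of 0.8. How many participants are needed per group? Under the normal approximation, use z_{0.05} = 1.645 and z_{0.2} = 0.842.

n = 52 per group

For two independent groups with equal n: n = 2·((z_{α/2} + z_β) / d)².
z_{α/2} + z_β = 1.645 + 0.842 = 2.487.
n = 2 × (2.487 / 0.49)² = 2 × 5.076² = 2 × 25.76 = 51.5.
Round up to the next whole participant.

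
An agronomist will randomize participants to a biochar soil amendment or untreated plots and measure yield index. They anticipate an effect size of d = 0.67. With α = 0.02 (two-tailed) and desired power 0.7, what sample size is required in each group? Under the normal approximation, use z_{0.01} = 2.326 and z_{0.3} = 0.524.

For two independent groups with equal n: n = 2·((z_{α/2} + z_β) / d)².
z_{α/2} + z_β = 2.326 + 0.524 = 2.850.
n = 2 × (2.850 / 0.67)² = 2 × 4.254² = 2 × 18.09 = 36.2.
Round up to the next whole participant.

n = 37 per group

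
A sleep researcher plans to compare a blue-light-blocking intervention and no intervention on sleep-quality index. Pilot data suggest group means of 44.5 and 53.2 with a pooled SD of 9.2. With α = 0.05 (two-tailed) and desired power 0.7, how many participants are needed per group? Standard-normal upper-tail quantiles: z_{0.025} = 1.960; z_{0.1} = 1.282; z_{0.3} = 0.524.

n = 14 per group

Cohen's d = |M₁ − M₂| / SD_pooled = |44.5 − 53.2| / 9.2 = 8.7 / 9.2 = 0.946.
For two independent groups with equal n: n = 2·((z_{α/2} + z_β) / d)².
z_{α/2} + z_β = 1.960 + 0.524 = 2.484.
n = 2 × (2.484 / 0.946)² = 2 × 2.626² = 2 × 6.89 = 13.8.
Round up to the next whole participant.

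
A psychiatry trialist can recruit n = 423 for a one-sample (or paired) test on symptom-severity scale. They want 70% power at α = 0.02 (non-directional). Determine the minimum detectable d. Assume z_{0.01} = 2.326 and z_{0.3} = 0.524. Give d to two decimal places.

d_min ≈ 0.14

For a single sample (or paired design) of n = 423: d_min = (z_{α/2} + z_β)/√n.
z-sum = 2.326 + 0.524 = 2.850.
d_min = 2.850 / √423 = 2.850 / 20.567 = 0.139.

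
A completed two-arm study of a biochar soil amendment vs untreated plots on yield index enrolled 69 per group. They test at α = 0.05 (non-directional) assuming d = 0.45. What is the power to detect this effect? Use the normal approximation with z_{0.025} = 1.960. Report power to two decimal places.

For two equal groups, power = Φ(d·√(n/2) − z_{α/2}).
d·√(n/2) = 0.45 × √(69/2) = 0.45 × 5.874 = 2.643.
z_β = 2.643 − 1.960 = 0.683.
Power = Φ(0.683) = 0.753.

power ≈ 0.75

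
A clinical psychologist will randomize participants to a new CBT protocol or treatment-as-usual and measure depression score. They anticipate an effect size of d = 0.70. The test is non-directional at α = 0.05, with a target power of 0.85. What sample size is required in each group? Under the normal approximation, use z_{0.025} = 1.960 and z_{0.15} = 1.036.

For two independent groups with equal n: n = 2·((z_{α/2} + z_β) / d)².
z_{α/2} + z_β = 1.960 + 1.036 = 2.996.
n = 2 × (2.996 / 0.70)² = 2 × 4.280² = 2 × 18.32 = 36.6.
Round up to the next whole participant.

n = 37 per group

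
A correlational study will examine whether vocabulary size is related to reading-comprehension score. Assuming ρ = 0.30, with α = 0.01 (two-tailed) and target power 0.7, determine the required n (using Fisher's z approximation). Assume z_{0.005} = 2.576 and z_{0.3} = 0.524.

n = 104

Fisher's z: C = ½·ln((1+r)/(1−r)) = ½·ln(1.8571) = 0.3095.
n = ((z_{α/2} + z_β)/C)² + 3.
(2.576 + 0.524) / 0.3095 = 3.100 / 0.3095 = 10.016.
n = 10.016² + 3 = 100.32 + 3 = 103.3.
Round up.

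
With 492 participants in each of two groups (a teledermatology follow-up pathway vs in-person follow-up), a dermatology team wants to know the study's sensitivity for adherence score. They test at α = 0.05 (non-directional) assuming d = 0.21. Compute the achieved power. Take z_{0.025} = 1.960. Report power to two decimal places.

For two equal groups, power = Φ(d·√(n/2) − z_{α/2}).
d·√(n/2) = 0.21 × √(492/2) = 0.21 × 15.684 = 3.294.
z_β = 3.294 − 1.960 = 1.334.
Power = Φ(1.334) = 0.909.

power ≈ 0.91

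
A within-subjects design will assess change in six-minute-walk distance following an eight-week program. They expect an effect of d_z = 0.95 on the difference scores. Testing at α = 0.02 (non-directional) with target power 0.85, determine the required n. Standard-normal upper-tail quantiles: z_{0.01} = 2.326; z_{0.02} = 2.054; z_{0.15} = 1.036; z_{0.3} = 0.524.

n = 13 pairs

For a paired (one-sample on differences) test: n = ((z_{α/2} + z_β) / d)².
z_{α/2} + z_β = 2.326 + 1.036 = 3.362.
n = (3.362 / 0.95)² = 3.539² = 12.52.
Round up.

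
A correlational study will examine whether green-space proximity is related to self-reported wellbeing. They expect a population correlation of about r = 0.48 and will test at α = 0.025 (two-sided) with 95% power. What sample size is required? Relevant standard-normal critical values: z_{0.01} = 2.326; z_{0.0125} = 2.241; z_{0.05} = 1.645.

n = 59

Fisher's z: C = ½·ln((1+r)/(1−r)) = ½·ln(2.8462) = 0.5230.
n = ((z_{α/2} + z_β)/C)² + 3.
(2.241 + 1.645) / 0.5230 = 3.886 / 0.5230 = 7.430.
n = 7.430² + 3 = 55.21 + 3 = 58.2.
Round up.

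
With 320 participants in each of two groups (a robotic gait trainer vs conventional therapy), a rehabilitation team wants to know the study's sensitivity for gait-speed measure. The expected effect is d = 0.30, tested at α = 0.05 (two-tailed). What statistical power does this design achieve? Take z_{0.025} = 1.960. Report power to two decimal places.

For two equal groups, power = Φ(d·√(n/2) − z_{α/2}).
d·√(n/2) = 0.30 × √(320/2) = 0.30 × 12.649 = 3.795.
z_β = 3.795 − 1.960 = 1.835.
Power = Φ(1.835) = 0.967.

power ≈ 0.97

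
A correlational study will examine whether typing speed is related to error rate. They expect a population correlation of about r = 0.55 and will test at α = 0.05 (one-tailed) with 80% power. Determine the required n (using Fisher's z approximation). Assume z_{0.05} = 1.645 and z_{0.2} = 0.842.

n = 20

Fisher's z: C = ½·ln((1+r)/(1−r)) = ½·ln(3.4444) = 0.6184.
n = ((z_{α} + z_β)/C)² + 3.
(1.645 + 0.842) / 0.6184 = 2.487 / 0.6184 = 4.022.
n = 4.022² + 3 = 16.17 + 3 = 19.2.
Round up.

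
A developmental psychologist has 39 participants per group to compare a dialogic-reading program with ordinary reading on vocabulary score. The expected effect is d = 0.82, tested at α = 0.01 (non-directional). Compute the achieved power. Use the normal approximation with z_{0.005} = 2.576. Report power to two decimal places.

For two equal groups, power = Φ(d·√(n/2) − z_{α/2}).
d·√(n/2) = 0.82 × √(39/2) = 0.82 × 4.416 = 3.621.
z_β = 3.621 − 2.576 = 1.045.
Power = Φ(1.045) = 0.852.

power ≈ 0.85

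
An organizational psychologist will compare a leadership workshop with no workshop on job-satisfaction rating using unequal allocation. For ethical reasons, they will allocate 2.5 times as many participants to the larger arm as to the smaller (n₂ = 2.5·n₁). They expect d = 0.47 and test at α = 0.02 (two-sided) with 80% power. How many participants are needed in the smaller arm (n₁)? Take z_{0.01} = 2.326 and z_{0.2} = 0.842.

n₁ = 64

With allocation ratio k = n₂/n₁ = 2.5, Var(x̄₁−x̄₂) = σ²(1/n₁ + 1/(k·n₁)) = σ²·(k+1)/(k·n₁).
So n₁ = (1 + 1/k)·((z_{α/2} + z_β)/d)² = 1.400 × (3.168/0.47)².
n₁ = 1.400 × 45.43 = 63.6.
Round up: n₁ = 64, giving n₂ = 2.5 × 64 = 160.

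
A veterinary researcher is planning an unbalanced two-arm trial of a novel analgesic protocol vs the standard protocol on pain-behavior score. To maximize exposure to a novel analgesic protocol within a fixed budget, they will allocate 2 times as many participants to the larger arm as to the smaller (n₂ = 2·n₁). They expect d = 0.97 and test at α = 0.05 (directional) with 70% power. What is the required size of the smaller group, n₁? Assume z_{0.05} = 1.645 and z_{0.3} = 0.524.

With allocation ratio k = n₂/n₁ = 2, Var(x̄₁−x̄₂) = σ²(1/n₁ + 1/(k·n₁)) = σ²·(k+1)/(k·n₁).
So n₁ = (1 + 1/k)·((z_{α} + z_β)/d)² = 1.500 × (2.169/0.97)².
n₁ = 1.500 × 5.00 = 7.5.
Round up: n₁ = 8, giving n₂ = 2 × 8 = 16.

n₁ = 8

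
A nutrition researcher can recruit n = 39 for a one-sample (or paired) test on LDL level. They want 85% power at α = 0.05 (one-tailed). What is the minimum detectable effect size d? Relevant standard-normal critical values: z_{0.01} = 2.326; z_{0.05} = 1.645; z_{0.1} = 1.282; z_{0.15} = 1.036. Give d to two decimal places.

d_min ≈ 0.43

For a single sample (or paired design) of n = 39: d_min = (z_{α} + z_β)/√n.
z-sum = 1.645 + 1.036 = 2.681.
d_min = 2.681 / √39 = 2.681 / 6.245 = 0.429.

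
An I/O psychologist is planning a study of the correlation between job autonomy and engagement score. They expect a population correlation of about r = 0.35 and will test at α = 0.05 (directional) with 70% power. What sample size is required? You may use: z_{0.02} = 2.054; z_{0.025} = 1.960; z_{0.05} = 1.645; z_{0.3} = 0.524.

n = 39

Fisher's z: C = ½·ln((1+r)/(1−r)) = ½·ln(2.0769) = 0.3654.
n = ((z_{α} + z_β)/C)² + 3.
(1.645 + 0.524) / 0.3654 = 2.169 / 0.3654 = 5.936.
n = 5.936² + 3 = 35.24 + 3 = 38.2.
Round up.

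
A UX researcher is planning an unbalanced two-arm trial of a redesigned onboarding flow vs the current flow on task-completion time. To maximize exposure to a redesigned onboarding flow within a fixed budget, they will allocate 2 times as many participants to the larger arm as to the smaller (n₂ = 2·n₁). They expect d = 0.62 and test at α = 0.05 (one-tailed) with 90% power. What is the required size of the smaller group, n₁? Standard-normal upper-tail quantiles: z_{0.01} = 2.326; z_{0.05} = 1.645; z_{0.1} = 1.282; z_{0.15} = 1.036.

n₁ = 34

With allocation ratio k = n₂/n₁ = 2, Var(x̄₁−x̄₂) = σ²(1/n₁ + 1/(k·n₁)) = σ²·(k+1)/(k·n₁).
So n₁ = (1 + 1/k)·((z_{α} + z_β)/d)² = 1.500 × (2.927/0.62)².
n₁ = 1.500 × 22.29 = 33.4.
Round up: n₁ = 34, giving n₂ = 2 × 34 = 68.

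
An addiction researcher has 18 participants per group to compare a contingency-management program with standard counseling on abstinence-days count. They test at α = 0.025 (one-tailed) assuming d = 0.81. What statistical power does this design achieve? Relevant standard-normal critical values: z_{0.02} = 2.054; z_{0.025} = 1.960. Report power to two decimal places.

For two equal groups, power = Φ(d·√(n/2) − z_{α}).
d·√(n/2) = 0.81 × √(18/2) = 0.81 × 3.000 = 2.430.
z_β = 2.430 − 1.960 = 0.470.
Power = Φ(0.470) = 0.681.

power ≈ 0.68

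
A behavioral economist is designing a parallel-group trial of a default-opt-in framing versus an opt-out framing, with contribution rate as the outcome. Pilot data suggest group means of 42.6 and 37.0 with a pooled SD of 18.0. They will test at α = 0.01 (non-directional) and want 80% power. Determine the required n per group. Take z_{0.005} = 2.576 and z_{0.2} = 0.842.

n = 242 per group

Cohen's d = |M₁ − M₂| / SD_pooled = |42.6 − 37.0| / 18.0 = 5.6 / 18.0 = 0.311.
For two independent groups with equal n: n = 2·((z_{α/2} + z_β) / d)².
z_{α/2} + z_β = 2.576 + 0.842 = 3.418.
n = 2 × (3.418 / 0.311)² = 2 × 10.990² = 2 × 120.79 = 241.6.
Round up to the next whole participant.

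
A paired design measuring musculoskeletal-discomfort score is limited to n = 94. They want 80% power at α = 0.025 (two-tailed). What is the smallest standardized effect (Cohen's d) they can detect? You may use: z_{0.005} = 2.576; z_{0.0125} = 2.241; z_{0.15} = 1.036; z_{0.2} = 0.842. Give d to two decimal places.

d_min ≈ 0.32

For a single sample (or paired design) of n = 94: d_min = (z_{α/2} + z_β)/√n.
z-sum = 2.241 + 0.842 = 3.083.
d_min = 3.083 / √94 = 3.083 / 9.695 = 0.318.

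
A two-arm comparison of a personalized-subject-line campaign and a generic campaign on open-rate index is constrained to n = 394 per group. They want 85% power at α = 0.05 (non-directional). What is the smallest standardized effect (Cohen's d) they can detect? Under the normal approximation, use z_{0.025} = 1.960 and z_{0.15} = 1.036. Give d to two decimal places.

d_min ≈ 0.21

For two independent groups of n = 394 each: d_min = (z_{α/2} + z_β)·√(2/n).
z-sum = 1.960 + 1.036 = 2.996.
d_min = 2.996 × √(2/394) = 2.996 × 0.0712 = 0.213.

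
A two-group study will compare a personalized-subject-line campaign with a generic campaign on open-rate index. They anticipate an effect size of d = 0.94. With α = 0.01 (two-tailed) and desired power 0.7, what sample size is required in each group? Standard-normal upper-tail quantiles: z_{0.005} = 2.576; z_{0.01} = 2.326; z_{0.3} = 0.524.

For two independent groups with equal n: n = 2·((z_{α/2} + z_β) / d)².
z_{α/2} + z_β = 2.576 + 0.524 = 3.100.
n = 2 × (3.100 / 0.94)² = 2 × 3.298² = 2 × 10.88 = 21.8.
Round up to the next whole participant.

n = 22 per group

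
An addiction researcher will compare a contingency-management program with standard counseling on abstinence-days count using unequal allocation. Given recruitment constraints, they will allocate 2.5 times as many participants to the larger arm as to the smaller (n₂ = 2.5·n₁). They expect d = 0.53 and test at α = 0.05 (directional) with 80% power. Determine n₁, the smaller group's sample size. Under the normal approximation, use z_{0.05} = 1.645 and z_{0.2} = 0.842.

With allocation ratio k = n₂/n₁ = 2.5, Var(x̄₁−x̄₂) = σ²(1/n₁ + 1/(k·n₁)) = σ²·(k+1)/(k·n₁).
So n₁ = (1 + 1/k)·((z_{α} + z_β)/d)² = 1.400 × (2.487/0.53)².
n₁ = 1.400 × 22.02 = 30.8.
Round up: n₁ = 31, giving n₂ = ⌈2.5 × 31⌉ = ⌈77.5⌉ = 78.

n₁ = 31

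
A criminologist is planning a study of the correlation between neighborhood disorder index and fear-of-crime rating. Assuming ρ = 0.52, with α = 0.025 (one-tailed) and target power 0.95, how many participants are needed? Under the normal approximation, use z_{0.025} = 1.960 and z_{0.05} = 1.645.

Fisher's z: C = ½·ln((1+r)/(1−r)) = ½·ln(3.1667) = 0.5763.
n = ((z_{α} + z_β)/C)² + 3.
(1.960 + 1.645) / 0.5763 = 3.605 / 0.5763 = 6.255.
n = 6.255² + 3 = 39.13 + 3 = 42.1.
Round up.

n = 43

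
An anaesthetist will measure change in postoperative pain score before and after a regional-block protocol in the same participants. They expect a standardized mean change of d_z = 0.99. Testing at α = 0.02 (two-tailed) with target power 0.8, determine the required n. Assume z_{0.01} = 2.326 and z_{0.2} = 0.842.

n = 11 pairs

For a paired (one-sample on differences) test: n = ((z_{α/2} + z_β) / d)².
z_{α/2} + z_β = 2.326 + 0.842 = 3.168.
n = (3.168 / 0.99)² = 3.200² = 10.24.
Round up.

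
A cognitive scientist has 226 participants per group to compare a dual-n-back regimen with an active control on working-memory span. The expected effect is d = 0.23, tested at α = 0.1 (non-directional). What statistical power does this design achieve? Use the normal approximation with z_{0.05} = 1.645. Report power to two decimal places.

power ≈ 0.79

For two equal groups, power = Φ(d·√(n/2) − z_{α/2}).
d·√(n/2) = 0.23 × √(226/2) = 0.23 × 10.630 = 2.445.
z_β = 2.445 − 1.645 = 0.800.
Power = Φ(0.800) = 0.788.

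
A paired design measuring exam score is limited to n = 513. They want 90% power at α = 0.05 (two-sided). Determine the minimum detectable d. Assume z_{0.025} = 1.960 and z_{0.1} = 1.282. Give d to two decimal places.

d_min ≈ 0.14

For a single sample (or paired design) of n = 513: d_min = (z_{α/2} + z_β)/√n.
z-sum = 1.960 + 1.282 = 3.242.
d_min = 3.242 / √513 = 3.242 / 22.650 = 0.143.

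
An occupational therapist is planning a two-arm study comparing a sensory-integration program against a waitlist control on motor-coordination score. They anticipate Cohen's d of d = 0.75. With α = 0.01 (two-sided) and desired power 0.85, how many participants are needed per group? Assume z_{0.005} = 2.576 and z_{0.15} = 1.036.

n = 47 per group

For two independent groups with equal n: n = 2·((z_{α/2} + z_β) / d)².
z_{α/2} + z_β = 2.576 + 1.036 = 3.612.
n = 2 × (3.612 / 0.75)² = 2 × 4.816² = 2 × 23.19 = 46.4.
Round up to the next whole participant.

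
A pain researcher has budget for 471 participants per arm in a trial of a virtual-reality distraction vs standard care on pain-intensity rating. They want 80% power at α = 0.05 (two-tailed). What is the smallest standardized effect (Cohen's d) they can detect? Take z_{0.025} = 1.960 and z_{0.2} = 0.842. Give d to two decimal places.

For two independent groups of n = 471 each: d_min = (z_{α/2} + z_β)·√(2/n).
z-sum = 1.960 + 0.842 = 2.802.
d_min = 2.802 × √(2/471) = 2.802 × 0.0652 = 0.183.

d_min ≈ 0.18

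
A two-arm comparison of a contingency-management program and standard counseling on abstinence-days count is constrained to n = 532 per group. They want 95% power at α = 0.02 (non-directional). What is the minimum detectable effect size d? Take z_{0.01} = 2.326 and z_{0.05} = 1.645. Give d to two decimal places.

d_min ≈ 0.24

For two independent groups of n = 532 each: d_min = (z_{α/2} + z_β)·√(2/n).
z-sum = 2.326 + 1.645 = 3.971.
d_min = 3.971 × √(2/532) = 3.971 × 0.0613 = 0.243.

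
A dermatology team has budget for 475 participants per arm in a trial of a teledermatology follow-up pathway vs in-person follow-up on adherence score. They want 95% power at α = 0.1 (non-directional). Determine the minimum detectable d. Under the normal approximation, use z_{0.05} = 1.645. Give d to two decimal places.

d_min ≈ 0.21

For two independent groups of n = 475 each: d_min = (z_{α/2} + z_β)·√(2/n).
z-sum = 1.645 + 1.645 = 3.290.
d_min = 3.290 × √(2/475) = 3.290 × 0.0649 = 0.213.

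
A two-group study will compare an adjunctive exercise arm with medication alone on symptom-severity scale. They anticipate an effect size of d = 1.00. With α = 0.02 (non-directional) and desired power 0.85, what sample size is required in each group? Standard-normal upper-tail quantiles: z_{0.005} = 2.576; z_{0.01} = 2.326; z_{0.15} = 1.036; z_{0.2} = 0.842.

n = 23 per group

For two independent groups with equal n: n = 2·((z_{α/2} + z_β) / d)².
z_{α/2} + z_β = 2.326 + 1.036 = 3.362.
n = 2 × (3.362 / 1.00)² = 2 × 3.362² = 2 × 11.30 = 22.6.
Round up to the next whole participant.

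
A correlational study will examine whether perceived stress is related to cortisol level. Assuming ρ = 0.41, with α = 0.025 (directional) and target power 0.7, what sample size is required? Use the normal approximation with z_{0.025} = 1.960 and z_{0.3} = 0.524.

n = 36

Fisher's z: C = ½·ln((1+r)/(1−r)) = ½·ln(2.3898) = 0.4356.
n = ((z_{α} + z_β)/C)² + 3.
(1.960 + 0.524) / 0.4356 = 2.484 / 0.4356 = 5.702.
n = 5.702² + 3 = 32.52 + 3 = 35.5.
Round up.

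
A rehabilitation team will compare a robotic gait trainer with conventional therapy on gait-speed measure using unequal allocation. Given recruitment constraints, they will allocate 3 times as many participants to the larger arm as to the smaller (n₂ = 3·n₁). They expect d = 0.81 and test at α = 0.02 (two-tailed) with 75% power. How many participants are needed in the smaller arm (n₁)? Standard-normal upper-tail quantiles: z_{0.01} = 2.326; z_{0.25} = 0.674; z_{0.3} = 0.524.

n₁ = 19

With allocation ratio k = n₂/n₁ = 3, Var(x̄₁−x̄₂) = σ²(1/n₁ + 1/(k·n₁)) = σ²·(k+1)/(k·n₁).
So n₁ = (1 + 1/k)·((z_{α/2} + z_β)/d)² = 1.333 × (3.000/0.81)².
n₁ = 1.333 × 13.72 = 18.3.
Round up: n₁ = 19, giving n₂ = 3 × 19 = 57.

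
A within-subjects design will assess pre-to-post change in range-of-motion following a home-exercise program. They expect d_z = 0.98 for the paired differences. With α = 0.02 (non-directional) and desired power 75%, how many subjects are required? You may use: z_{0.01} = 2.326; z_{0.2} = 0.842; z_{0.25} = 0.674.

n = 10 pairs

For a paired (one-sample on differences) test: n = ((z_{α/2} + z_β) / d)².
z_{α/2} + z_β = 2.326 + 0.674 = 3.000.
n = (3.000 / 0.98)² = 3.061² = 9.37.
Round up.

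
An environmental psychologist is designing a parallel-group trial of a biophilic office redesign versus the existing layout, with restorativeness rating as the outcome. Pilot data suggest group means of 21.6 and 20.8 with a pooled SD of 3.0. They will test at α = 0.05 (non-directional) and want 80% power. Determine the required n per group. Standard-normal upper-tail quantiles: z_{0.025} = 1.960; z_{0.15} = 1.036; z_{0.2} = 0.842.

n = 221 per group

Cohen's d = |M₁ − M₂| / SD_pooled = |21.6 − 20.8| / 3.0 = 0.8 / 3.0 = 0.267.
For two independent groups with equal n: n = 2·((z_{α/2} + z_β) / d)².
z_{α/2} + z_β = 1.960 + 0.842 = 2.802.
n = 2 × (2.802 / 0.267)² = 2 × 10.494² = 2 × 110.13 = 220.3.
Round up to the next whole participant.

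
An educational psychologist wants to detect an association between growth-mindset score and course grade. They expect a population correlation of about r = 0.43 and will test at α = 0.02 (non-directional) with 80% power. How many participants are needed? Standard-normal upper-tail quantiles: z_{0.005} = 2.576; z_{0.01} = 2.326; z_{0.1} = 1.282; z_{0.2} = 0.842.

n = 51

Fisher's z: C = ½·ln((1+r)/(1−r)) = ½·ln(2.5088) = 0.4599.
n = ((z_{α/2} + z_β)/C)² + 3.
(2.326 + 0.842) / 0.4599 = 3.168 / 0.4599 = 6.888.
n = 6.888² + 3 = 47.45 + 3 = 50.5.
Round up.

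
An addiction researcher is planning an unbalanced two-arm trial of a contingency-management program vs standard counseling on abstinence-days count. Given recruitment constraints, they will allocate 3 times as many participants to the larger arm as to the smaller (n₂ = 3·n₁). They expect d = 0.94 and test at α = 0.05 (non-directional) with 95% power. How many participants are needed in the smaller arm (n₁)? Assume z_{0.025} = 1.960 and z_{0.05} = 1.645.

With allocation ratio k = n₂/n₁ = 3, Var(x̄₁−x̄₂) = σ²(1/n₁ + 1/(k·n₁)) = σ²·(k+1)/(k·n₁).
So n₁ = (1 + 1/k)·((z_{α/2} + z_β)/d)² = 1.333 × (3.605/0.94)².
n₁ = 1.333 × 14.71 = 19.6.
Round up: n₁ = 20, giving n₂ = 3 × 20 = 60.

n₁ = 20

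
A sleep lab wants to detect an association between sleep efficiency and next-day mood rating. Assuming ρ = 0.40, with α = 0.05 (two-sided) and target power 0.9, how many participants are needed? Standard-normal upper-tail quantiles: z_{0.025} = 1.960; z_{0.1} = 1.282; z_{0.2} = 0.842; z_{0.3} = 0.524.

Fisher's z: C = ½·ln((1+r)/(1−r)) = ½·ln(2.3333) = 0.4236.
n = ((z_{α/2} + z_β)/C)² + 3.
(1.960 + 1.282) / 0.4236 = 3.242 / 0.4236 = 7.653.
n = 7.653² + 3 = 58.58 + 3 = 61.6.
Round up.

n = 62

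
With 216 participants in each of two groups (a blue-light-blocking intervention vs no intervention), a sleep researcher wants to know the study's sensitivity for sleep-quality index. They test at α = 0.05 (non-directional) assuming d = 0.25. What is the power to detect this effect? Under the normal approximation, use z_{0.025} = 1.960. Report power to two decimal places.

power ≈ 0.74

For two equal groups, power = Φ(d·√(n/2) − z_{α/2}).
d·√(n/2) = 0.25 × √(216/2) = 0.25 × 10.392 = 2.598.
z_β = 2.598 − 1.960 = 0.638.
Power = Φ(0.638) = 0.738.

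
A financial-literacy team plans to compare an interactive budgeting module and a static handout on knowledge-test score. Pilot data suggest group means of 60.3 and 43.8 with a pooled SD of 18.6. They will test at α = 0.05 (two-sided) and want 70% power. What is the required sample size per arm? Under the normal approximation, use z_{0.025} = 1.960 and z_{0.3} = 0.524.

Cohen's d = |M₁ − M₂| / SD_pooled = |60.3 − 43.8| / 18.6 = 16.5 / 18.6 = 0.887.
For two independent groups with equal n: n = 2·((z_{α/2} + z_β) / d)².
z_{α/2} + z_β = 1.960 + 0.524 = 2.484.
n = 2 × (2.484 / 0.887)² = 2 × 2.800² = 2 × 7.84 = 15.7.
Round up to the next whole participant.

n = 16 per group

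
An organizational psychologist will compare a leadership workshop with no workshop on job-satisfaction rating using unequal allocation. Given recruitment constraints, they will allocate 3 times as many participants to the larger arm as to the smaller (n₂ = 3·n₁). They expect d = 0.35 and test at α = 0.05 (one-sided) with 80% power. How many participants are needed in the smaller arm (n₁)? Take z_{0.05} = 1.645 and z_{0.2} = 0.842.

n₁ = 68

With allocation ratio k = n₂/n₁ = 3, Var(x̄₁−x̄₂) = σ²(1/n₁ + 1/(k·n₁)) = σ²·(k+1)/(k·n₁).
So n₁ = (1 + 1/k)·((z_{α} + z_β)/d)² = 1.333 × (2.487/0.35)².
n₁ = 1.333 × 50.49 = 67.3.
Round up: n₁ = 68, giving n₂ = 3 × 68 = 204.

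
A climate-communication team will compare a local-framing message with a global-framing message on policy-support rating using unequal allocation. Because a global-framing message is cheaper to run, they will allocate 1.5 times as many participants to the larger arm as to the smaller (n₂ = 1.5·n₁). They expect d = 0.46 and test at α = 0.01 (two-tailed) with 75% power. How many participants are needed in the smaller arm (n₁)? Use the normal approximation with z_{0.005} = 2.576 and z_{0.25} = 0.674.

With allocation ratio k = n₂/n₁ = 1.5, Var(x̄₁−x̄₂) = σ²(1/n₁ + 1/(k·n₁)) = σ²·(k+1)/(k·n₁).
So n₁ = (1 + 1/k)·((z_{α/2} + z_β)/d)² = 1.667 × (3.250/0.46)².
n₁ = 1.667 × 49.92 = 83.2.
Round up: n₁ = 84, giving n₂ = 1.5 × 84 = 126.

n₁ = 84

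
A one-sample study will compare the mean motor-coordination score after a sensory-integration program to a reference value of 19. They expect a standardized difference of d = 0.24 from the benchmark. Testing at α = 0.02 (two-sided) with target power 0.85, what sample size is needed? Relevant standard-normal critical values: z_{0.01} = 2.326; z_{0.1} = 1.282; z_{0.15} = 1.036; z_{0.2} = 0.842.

For a one-sample test: n = ((z_{α/2} + z_β) / d)².
z_{α/2} + z_β = 2.326 + 1.036 = 3.362.
n = (3.362 / 0.24)² = 14.008² = 196.23.
Round up.

n = 197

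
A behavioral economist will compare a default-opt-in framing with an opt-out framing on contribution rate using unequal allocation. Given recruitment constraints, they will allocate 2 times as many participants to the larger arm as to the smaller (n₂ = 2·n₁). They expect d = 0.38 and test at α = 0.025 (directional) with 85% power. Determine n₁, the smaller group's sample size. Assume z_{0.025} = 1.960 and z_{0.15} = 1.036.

n₁ = 94

With allocation ratio k = n₂/n₁ = 2, Var(x̄₁−x̄₂) = σ²(1/n₁ + 1/(k·n₁)) = σ²·(k+1)/(k·n₁).
So n₁ = (1 + 1/k)·((z_{α} + z_β)/d)² = 1.500 × (2.996/0.38)².
n₁ = 1.500 × 62.16 = 93.2.
Round up: n₁ = 94, giving n₂ = 2 × 94 = 188.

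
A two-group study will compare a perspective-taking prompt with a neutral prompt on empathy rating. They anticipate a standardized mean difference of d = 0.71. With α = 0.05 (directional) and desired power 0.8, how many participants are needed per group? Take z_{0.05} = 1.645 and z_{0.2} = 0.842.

n = 25 per group

For two independent groups with equal n: n = 2·((z_{α} + z_β) / d)².
z_{α} + z_β = 1.645 + 0.842 = 2.487.
n = 2 × (2.487 / 0.71)² = 2 × 3.503² = 2 × 12.27 = 24.5.
Round up to the next whole participant.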